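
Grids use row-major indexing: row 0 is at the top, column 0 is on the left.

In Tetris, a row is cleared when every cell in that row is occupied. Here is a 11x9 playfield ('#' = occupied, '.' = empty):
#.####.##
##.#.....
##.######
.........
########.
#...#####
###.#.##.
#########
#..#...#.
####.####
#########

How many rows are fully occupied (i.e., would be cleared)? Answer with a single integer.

Answer: 2

Derivation:
Check each row:
  row 0: 2 empty cells -> not full
  row 1: 6 empty cells -> not full
  row 2: 1 empty cell -> not full
  row 3: 9 empty cells -> not full
  row 4: 1 empty cell -> not full
  row 5: 3 empty cells -> not full
  row 6: 3 empty cells -> not full
  row 7: 0 empty cells -> FULL (clear)
  row 8: 6 empty cells -> not full
  row 9: 1 empty cell -> not full
  row 10: 0 empty cells -> FULL (clear)
Total rows cleared: 2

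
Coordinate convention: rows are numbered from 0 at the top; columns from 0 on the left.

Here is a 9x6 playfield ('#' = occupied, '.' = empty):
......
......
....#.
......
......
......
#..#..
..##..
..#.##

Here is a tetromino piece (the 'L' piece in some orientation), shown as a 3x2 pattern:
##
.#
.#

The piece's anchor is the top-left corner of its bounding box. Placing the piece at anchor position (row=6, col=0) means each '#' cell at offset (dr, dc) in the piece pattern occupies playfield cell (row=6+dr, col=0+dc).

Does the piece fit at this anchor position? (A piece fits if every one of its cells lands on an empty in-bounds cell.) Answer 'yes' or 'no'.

Check each piece cell at anchor (6, 0):
  offset (0,0) -> (6,0): occupied ('#') -> FAIL
  offset (0,1) -> (6,1): empty -> OK
  offset (1,1) -> (7,1): empty -> OK
  offset (2,1) -> (8,1): empty -> OK
All cells valid: no

Answer: no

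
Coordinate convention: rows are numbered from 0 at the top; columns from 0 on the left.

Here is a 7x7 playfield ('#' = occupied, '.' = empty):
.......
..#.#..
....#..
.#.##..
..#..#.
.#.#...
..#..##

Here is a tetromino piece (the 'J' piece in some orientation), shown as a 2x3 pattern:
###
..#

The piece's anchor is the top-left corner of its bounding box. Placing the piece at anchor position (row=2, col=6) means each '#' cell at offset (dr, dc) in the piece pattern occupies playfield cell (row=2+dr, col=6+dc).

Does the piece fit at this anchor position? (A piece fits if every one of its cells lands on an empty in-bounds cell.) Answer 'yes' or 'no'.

Answer: no

Derivation:
Check each piece cell at anchor (2, 6):
  offset (0,0) -> (2,6): empty -> OK
  offset (0,1) -> (2,7): out of bounds -> FAIL
  offset (0,2) -> (2,8): out of bounds -> FAIL
  offset (1,2) -> (3,8): out of bounds -> FAIL
All cells valid: no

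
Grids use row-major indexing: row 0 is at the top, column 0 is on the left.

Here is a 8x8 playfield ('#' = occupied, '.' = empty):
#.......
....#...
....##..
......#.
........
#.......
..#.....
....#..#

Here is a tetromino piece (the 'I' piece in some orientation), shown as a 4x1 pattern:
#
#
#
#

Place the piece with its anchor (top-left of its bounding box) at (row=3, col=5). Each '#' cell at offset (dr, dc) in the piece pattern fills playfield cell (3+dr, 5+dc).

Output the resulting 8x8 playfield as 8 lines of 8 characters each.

Fill (3+0,5+0) = (3,5)
Fill (3+1,5+0) = (4,5)
Fill (3+2,5+0) = (5,5)
Fill (3+3,5+0) = (6,5)

Answer: #.......
....#...
....##..
.....##.
.....#..
#....#..
..#..#..
....#..#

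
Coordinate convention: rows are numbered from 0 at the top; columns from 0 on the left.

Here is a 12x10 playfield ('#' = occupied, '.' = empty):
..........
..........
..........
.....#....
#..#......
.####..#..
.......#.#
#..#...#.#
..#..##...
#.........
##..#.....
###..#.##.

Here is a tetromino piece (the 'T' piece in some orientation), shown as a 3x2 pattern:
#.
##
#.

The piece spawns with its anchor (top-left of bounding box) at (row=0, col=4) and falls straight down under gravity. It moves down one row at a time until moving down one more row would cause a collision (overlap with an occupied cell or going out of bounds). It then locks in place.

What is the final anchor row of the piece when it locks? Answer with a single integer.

Spawn at (row=0, col=4). Try each row:
  row 0: fits
  row 1: fits
  row 2: blocked -> lock at row 1

Answer: 1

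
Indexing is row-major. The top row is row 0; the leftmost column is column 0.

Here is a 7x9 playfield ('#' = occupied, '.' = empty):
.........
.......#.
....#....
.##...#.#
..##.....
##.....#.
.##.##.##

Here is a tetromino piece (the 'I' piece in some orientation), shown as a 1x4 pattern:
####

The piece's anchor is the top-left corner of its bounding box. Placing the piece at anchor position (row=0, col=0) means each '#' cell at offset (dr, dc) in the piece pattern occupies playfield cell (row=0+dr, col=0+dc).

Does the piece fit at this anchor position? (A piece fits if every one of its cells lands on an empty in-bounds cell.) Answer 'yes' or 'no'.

Answer: yes

Derivation:
Check each piece cell at anchor (0, 0):
  offset (0,0) -> (0,0): empty -> OK
  offset (0,1) -> (0,1): empty -> OK
  offset (0,2) -> (0,2): empty -> OK
  offset (0,3) -> (0,3): empty -> OK
All cells valid: yes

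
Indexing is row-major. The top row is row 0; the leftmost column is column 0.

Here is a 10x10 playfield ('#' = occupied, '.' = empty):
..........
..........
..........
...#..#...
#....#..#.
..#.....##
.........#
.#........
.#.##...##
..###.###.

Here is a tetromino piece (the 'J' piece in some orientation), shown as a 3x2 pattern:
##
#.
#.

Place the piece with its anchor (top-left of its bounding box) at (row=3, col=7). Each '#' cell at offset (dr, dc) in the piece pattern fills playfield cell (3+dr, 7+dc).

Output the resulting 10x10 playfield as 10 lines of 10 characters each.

Answer: ..........
..........
..........
...#..###.
#....#.##.
..#....###
.........#
.#........
.#.##...##
..###.###.

Derivation:
Fill (3+0,7+0) = (3,7)
Fill (3+0,7+1) = (3,8)
Fill (3+1,7+0) = (4,7)
Fill (3+2,7+0) = (5,7)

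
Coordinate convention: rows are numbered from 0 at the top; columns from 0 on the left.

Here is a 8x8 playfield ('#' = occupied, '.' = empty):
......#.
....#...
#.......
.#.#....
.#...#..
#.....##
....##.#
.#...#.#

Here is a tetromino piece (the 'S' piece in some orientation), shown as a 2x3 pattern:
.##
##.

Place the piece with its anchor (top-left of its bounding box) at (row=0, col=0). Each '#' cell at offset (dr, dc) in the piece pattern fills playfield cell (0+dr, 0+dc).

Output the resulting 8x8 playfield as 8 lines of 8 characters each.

Fill (0+0,0+1) = (0,1)
Fill (0+0,0+2) = (0,2)
Fill (0+1,0+0) = (1,0)
Fill (0+1,0+1) = (1,1)

Answer: .##...#.
##..#...
#.......
.#.#....
.#...#..
#.....##
....##.#
.#...#.#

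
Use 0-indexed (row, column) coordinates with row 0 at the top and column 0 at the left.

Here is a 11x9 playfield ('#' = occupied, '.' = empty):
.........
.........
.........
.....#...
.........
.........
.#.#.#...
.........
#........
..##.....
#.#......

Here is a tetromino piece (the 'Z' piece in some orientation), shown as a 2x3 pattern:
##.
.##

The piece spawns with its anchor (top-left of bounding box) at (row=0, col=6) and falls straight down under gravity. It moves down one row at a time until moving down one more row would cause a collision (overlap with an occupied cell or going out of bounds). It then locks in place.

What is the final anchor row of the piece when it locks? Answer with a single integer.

Spawn at (row=0, col=6). Try each row:
  row 0: fits
  row 1: fits
  row 2: fits
  row 3: fits
  row 4: fits
  row 5: fits
  row 6: fits
  row 7: fits
  row 8: fits
  row 9: fits
  row 10: blocked -> lock at row 9

Answer: 9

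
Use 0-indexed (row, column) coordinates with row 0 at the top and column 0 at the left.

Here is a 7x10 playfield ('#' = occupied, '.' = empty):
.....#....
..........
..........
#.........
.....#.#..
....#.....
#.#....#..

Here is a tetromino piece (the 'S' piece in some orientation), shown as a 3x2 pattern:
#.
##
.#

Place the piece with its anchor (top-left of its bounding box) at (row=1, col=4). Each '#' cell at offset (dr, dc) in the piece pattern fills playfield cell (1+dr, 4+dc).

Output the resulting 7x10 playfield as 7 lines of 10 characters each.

Answer: .....#....
....#.....
....##....
#....#....
.....#.#..
....#.....
#.#....#..

Derivation:
Fill (1+0,4+0) = (1,4)
Fill (1+1,4+0) = (2,4)
Fill (1+1,4+1) = (2,5)
Fill (1+2,4+1) = (3,5)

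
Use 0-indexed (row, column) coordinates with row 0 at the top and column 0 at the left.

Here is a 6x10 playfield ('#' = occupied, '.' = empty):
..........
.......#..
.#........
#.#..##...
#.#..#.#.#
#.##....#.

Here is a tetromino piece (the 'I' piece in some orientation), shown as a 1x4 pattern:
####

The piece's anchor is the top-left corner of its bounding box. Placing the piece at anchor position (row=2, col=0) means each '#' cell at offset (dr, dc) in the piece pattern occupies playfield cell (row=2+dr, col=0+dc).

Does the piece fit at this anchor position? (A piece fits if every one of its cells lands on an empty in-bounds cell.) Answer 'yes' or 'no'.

Check each piece cell at anchor (2, 0):
  offset (0,0) -> (2,0): empty -> OK
  offset (0,1) -> (2,1): occupied ('#') -> FAIL
  offset (0,2) -> (2,2): empty -> OK
  offset (0,3) -> (2,3): empty -> OK
All cells valid: no

Answer: no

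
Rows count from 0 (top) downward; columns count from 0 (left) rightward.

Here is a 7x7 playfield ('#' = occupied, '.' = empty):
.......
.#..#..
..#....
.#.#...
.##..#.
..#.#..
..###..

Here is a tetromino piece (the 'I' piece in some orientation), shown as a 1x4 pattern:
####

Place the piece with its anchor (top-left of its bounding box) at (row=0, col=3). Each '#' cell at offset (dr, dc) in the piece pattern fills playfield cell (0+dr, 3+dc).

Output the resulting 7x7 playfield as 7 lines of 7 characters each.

Answer: ...####
.#..#..
..#....
.#.#...
.##..#.
..#.#..
..###..

Derivation:
Fill (0+0,3+0) = (0,3)
Fill (0+0,3+1) = (0,4)
Fill (0+0,3+2) = (0,5)
Fill (0+0,3+3) = (0,6)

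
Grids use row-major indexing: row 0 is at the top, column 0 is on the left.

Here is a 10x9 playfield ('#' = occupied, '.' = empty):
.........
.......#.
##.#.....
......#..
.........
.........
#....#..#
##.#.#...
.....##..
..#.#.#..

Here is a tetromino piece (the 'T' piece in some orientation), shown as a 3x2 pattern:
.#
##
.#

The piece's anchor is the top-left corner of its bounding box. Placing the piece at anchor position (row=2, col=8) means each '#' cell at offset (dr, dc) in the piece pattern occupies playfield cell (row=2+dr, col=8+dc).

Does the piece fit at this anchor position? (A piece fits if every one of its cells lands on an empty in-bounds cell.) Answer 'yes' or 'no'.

Answer: no

Derivation:
Check each piece cell at anchor (2, 8):
  offset (0,1) -> (2,9): out of bounds -> FAIL
  offset (1,0) -> (3,8): empty -> OK
  offset (1,1) -> (3,9): out of bounds -> FAIL
  offset (2,1) -> (4,9): out of bounds -> FAIL
All cells valid: no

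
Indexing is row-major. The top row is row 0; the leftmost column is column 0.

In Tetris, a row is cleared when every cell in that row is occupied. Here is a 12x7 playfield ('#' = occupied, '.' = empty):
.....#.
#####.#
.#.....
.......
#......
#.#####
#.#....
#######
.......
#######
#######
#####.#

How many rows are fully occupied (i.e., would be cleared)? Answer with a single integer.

Check each row:
  row 0: 6 empty cells -> not full
  row 1: 1 empty cell -> not full
  row 2: 6 empty cells -> not full
  row 3: 7 empty cells -> not full
  row 4: 6 empty cells -> not full
  row 5: 1 empty cell -> not full
  row 6: 5 empty cells -> not full
  row 7: 0 empty cells -> FULL (clear)
  row 8: 7 empty cells -> not full
  row 9: 0 empty cells -> FULL (clear)
  row 10: 0 empty cells -> FULL (clear)
  row 11: 1 empty cell -> not full
Total rows cleared: 3

Answer: 3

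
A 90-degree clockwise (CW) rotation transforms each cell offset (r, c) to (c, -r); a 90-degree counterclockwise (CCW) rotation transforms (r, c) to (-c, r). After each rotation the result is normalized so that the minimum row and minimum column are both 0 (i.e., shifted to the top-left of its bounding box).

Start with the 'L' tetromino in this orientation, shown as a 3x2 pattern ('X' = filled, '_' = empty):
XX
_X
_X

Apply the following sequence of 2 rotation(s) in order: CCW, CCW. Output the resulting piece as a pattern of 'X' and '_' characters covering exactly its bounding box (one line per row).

Start:
XX
_X
_X
After rotation 1 (CCW):
XXX
X__
After rotation 2 (CCW):
X_
X_
XX

Answer: X_
X_
XX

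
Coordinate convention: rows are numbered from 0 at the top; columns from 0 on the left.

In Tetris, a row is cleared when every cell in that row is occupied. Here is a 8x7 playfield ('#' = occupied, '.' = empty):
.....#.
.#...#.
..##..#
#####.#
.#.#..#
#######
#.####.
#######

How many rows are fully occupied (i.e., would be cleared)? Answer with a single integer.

Answer: 2

Derivation:
Check each row:
  row 0: 6 empty cells -> not full
  row 1: 5 empty cells -> not full
  row 2: 4 empty cells -> not full
  row 3: 1 empty cell -> not full
  row 4: 4 empty cells -> not full
  row 5: 0 empty cells -> FULL (clear)
  row 6: 2 empty cells -> not full
  row 7: 0 empty cells -> FULL (clear)
Total rows cleared: 2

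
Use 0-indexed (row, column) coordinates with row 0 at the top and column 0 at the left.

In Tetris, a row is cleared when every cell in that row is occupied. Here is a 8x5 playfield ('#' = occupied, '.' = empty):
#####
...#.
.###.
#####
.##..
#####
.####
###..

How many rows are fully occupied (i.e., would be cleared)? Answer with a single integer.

Answer: 3

Derivation:
Check each row:
  row 0: 0 empty cells -> FULL (clear)
  row 1: 4 empty cells -> not full
  row 2: 2 empty cells -> not full
  row 3: 0 empty cells -> FULL (clear)
  row 4: 3 empty cells -> not full
  row 5: 0 empty cells -> FULL (clear)
  row 6: 1 empty cell -> not full
  row 7: 2 empty cells -> not full
Total rows cleared: 3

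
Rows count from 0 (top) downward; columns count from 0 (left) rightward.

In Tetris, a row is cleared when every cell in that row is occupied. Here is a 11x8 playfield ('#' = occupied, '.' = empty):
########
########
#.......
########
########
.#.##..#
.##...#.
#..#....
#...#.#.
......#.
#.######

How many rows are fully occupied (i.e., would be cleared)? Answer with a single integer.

Check each row:
  row 0: 0 empty cells -> FULL (clear)
  row 1: 0 empty cells -> FULL (clear)
  row 2: 7 empty cells -> not full
  row 3: 0 empty cells -> FULL (clear)
  row 4: 0 empty cells -> FULL (clear)
  row 5: 4 empty cells -> not full
  row 6: 5 empty cells -> not full
  row 7: 6 empty cells -> not full
  row 8: 5 empty cells -> not full
  row 9: 7 empty cells -> not full
  row 10: 1 empty cell -> not full
Total rows cleared: 4

Answer: 4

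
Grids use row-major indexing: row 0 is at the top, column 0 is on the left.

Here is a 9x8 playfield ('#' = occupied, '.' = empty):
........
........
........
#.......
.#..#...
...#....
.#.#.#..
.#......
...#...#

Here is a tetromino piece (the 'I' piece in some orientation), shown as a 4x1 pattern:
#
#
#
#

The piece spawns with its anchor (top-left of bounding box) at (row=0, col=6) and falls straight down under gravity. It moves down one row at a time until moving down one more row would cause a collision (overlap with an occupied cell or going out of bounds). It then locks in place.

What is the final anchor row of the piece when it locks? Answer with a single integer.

Spawn at (row=0, col=6). Try each row:
  row 0: fits
  row 1: fits
  row 2: fits
  row 3: fits
  row 4: fits
  row 5: fits
  row 6: blocked -> lock at row 5

Answer: 5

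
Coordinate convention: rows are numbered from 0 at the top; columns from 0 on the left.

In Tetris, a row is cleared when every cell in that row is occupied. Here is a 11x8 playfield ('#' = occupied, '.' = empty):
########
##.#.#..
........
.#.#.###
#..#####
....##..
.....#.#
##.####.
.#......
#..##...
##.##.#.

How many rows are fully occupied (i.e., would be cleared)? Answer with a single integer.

Answer: 1

Derivation:
Check each row:
  row 0: 0 empty cells -> FULL (clear)
  row 1: 4 empty cells -> not full
  row 2: 8 empty cells -> not full
  row 3: 3 empty cells -> not full
  row 4: 2 empty cells -> not full
  row 5: 6 empty cells -> not full
  row 6: 6 empty cells -> not full
  row 7: 2 empty cells -> not full
  row 8: 7 empty cells -> not full
  row 9: 5 empty cells -> not full
  row 10: 3 empty cells -> not full
Total rows cleared: 1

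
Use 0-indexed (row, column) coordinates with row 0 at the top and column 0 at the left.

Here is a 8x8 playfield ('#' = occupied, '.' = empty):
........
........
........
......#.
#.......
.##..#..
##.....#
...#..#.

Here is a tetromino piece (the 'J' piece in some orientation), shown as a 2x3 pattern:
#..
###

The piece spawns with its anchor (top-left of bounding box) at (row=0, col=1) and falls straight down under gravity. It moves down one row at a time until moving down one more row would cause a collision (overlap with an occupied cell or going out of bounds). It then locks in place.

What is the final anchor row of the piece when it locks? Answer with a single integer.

Spawn at (row=0, col=1). Try each row:
  row 0: fits
  row 1: fits
  row 2: fits
  row 3: fits
  row 4: blocked -> lock at row 3

Answer: 3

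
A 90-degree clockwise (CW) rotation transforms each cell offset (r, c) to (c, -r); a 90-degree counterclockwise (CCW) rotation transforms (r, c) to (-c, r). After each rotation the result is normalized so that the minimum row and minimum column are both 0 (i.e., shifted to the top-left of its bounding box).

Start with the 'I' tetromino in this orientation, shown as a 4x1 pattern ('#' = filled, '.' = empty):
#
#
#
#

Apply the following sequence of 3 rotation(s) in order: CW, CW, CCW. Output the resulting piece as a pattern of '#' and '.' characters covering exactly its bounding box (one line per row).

Start:
#
#
#
#
After rotation 1 (CW):
####
After rotation 2 (CW):
#
#
#
#
After rotation 3 (CCW):
####

Answer: ####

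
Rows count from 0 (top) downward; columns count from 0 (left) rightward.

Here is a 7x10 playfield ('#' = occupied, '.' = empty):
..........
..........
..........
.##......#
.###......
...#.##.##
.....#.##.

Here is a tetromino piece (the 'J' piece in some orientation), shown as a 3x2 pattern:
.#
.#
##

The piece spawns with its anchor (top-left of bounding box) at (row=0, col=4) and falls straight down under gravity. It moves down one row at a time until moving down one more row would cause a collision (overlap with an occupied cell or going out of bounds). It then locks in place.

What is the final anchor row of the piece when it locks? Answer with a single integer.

Spawn at (row=0, col=4). Try each row:
  row 0: fits
  row 1: fits
  row 2: fits
  row 3: blocked -> lock at row 2

Answer: 2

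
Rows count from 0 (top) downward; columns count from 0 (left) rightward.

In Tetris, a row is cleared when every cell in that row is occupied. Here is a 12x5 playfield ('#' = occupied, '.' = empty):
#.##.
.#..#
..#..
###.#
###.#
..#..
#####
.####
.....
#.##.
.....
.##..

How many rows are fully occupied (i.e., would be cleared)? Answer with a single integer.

Answer: 1

Derivation:
Check each row:
  row 0: 2 empty cells -> not full
  row 1: 3 empty cells -> not full
  row 2: 4 empty cells -> not full
  row 3: 1 empty cell -> not full
  row 4: 1 empty cell -> not full
  row 5: 4 empty cells -> not full
  row 6: 0 empty cells -> FULL (clear)
  row 7: 1 empty cell -> not full
  row 8: 5 empty cells -> not full
  row 9: 2 empty cells -> not full
  row 10: 5 empty cells -> not full
  row 11: 3 empty cells -> not full
Total rows cleared: 1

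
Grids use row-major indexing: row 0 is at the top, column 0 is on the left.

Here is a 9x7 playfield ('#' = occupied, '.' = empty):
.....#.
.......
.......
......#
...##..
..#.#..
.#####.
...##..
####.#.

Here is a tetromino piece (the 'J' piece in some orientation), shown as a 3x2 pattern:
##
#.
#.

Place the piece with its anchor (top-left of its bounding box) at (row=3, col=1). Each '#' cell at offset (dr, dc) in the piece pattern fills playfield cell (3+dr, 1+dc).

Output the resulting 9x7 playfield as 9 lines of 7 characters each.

Fill (3+0,1+0) = (3,1)
Fill (3+0,1+1) = (3,2)
Fill (3+1,1+0) = (4,1)
Fill (3+2,1+0) = (5,1)

Answer: .....#.
.......
.......
.##...#
.#.##..
.##.#..
.#####.
...##..
####.#.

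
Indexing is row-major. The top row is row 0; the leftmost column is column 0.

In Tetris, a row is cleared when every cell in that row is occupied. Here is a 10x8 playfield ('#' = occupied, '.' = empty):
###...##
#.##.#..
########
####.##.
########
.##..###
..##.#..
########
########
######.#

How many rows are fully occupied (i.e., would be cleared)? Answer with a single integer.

Check each row:
  row 0: 3 empty cells -> not full
  row 1: 4 empty cells -> not full
  row 2: 0 empty cells -> FULL (clear)
  row 3: 2 empty cells -> not full
  row 4: 0 empty cells -> FULL (clear)
  row 5: 3 empty cells -> not full
  row 6: 5 empty cells -> not full
  row 7: 0 empty cells -> FULL (clear)
  row 8: 0 empty cells -> FULL (clear)
  row 9: 1 empty cell -> not full
Total rows cleared: 4

Answer: 4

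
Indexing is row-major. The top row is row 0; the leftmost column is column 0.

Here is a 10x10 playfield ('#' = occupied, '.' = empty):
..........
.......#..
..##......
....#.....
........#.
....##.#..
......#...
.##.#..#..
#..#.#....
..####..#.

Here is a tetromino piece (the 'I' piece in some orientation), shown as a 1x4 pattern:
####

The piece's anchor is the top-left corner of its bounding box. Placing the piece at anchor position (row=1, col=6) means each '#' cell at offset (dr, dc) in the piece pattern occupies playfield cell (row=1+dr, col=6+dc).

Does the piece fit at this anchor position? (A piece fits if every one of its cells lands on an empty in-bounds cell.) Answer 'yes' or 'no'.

Answer: no

Derivation:
Check each piece cell at anchor (1, 6):
  offset (0,0) -> (1,6): empty -> OK
  offset (0,1) -> (1,7): occupied ('#') -> FAIL
  offset (0,2) -> (1,8): empty -> OK
  offset (0,3) -> (1,9): empty -> OK
All cells valid: no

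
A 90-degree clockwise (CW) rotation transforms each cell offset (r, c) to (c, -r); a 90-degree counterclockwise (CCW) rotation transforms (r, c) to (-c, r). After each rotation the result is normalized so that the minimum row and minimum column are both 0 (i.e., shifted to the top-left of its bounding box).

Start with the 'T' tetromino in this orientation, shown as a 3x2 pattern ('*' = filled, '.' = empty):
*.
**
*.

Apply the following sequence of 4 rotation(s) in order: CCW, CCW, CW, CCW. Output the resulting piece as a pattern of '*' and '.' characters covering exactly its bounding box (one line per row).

Answer: .*
**
.*

Derivation:
Start:
*.
**
*.
After rotation 1 (CCW):
.*.
***
After rotation 2 (CCW):
.*
**
.*
After rotation 3 (CW):
.*.
***
After rotation 4 (CCW):
.*
**
.*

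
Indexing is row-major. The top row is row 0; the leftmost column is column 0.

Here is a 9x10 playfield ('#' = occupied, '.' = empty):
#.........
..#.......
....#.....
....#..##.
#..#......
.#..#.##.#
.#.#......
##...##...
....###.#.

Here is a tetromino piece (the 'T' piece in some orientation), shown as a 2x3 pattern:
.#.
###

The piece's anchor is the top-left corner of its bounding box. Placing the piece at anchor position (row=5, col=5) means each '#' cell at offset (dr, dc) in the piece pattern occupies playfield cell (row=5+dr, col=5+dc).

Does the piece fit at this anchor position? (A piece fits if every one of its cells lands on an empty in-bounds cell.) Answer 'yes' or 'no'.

Check each piece cell at anchor (5, 5):
  offset (0,1) -> (5,6): occupied ('#') -> FAIL
  offset (1,0) -> (6,5): empty -> OK
  offset (1,1) -> (6,6): empty -> OK
  offset (1,2) -> (6,7): empty -> OK
All cells valid: no

Answer: no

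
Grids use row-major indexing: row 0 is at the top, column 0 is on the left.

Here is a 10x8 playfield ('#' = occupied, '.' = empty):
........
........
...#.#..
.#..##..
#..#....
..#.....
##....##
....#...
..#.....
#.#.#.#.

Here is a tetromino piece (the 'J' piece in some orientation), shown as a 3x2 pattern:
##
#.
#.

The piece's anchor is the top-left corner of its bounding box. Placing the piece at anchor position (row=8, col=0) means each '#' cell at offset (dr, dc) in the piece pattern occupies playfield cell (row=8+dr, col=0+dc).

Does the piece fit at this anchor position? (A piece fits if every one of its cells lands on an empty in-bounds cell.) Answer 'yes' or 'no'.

Check each piece cell at anchor (8, 0):
  offset (0,0) -> (8,0): empty -> OK
  offset (0,1) -> (8,1): empty -> OK
  offset (1,0) -> (9,0): occupied ('#') -> FAIL
  offset (2,0) -> (10,0): out of bounds -> FAIL
All cells valid: no

Answer: no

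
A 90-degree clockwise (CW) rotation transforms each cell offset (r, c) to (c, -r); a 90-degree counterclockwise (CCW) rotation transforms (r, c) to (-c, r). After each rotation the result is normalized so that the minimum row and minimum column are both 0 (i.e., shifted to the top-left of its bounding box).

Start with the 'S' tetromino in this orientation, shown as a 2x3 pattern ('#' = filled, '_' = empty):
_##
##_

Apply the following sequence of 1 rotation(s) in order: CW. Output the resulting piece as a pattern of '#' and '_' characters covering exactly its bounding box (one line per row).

Answer: #_
##
_#

Derivation:
Start:
_##
##_
After rotation 1 (CW):
#_
##
_#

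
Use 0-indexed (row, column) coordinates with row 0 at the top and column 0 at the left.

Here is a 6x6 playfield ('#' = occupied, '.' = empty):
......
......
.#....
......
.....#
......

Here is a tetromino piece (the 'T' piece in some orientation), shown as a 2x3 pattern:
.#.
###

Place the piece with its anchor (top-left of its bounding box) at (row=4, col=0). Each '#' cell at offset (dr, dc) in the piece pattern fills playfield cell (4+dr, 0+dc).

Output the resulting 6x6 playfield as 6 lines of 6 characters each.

Fill (4+0,0+1) = (4,1)
Fill (4+1,0+0) = (5,0)
Fill (4+1,0+1) = (5,1)
Fill (4+1,0+2) = (5,2)

Answer: ......
......
.#....
......
.#...#
###...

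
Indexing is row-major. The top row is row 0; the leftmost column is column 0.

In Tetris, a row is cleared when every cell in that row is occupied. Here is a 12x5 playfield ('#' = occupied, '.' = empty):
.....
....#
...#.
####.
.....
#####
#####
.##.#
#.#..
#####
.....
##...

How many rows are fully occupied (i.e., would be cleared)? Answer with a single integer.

Check each row:
  row 0: 5 empty cells -> not full
  row 1: 4 empty cells -> not full
  row 2: 4 empty cells -> not full
  row 3: 1 empty cell -> not full
  row 4: 5 empty cells -> not full
  row 5: 0 empty cells -> FULL (clear)
  row 6: 0 empty cells -> FULL (clear)
  row 7: 2 empty cells -> not full
  row 8: 3 empty cells -> not full
  row 9: 0 empty cells -> FULL (clear)
  row 10: 5 empty cells -> not full
  row 11: 3 empty cells -> not full
Total rows cleared: 3

Answer: 3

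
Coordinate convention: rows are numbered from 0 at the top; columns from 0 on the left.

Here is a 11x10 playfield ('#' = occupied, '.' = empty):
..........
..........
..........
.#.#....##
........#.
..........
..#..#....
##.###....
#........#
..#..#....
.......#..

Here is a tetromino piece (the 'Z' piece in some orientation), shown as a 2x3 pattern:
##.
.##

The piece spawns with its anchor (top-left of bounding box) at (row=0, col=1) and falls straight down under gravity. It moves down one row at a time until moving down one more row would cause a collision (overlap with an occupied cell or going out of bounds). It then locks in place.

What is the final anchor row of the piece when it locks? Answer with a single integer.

Answer: 1

Derivation:
Spawn at (row=0, col=1). Try each row:
  row 0: fits
  row 1: fits
  row 2: blocked -> lock at row 1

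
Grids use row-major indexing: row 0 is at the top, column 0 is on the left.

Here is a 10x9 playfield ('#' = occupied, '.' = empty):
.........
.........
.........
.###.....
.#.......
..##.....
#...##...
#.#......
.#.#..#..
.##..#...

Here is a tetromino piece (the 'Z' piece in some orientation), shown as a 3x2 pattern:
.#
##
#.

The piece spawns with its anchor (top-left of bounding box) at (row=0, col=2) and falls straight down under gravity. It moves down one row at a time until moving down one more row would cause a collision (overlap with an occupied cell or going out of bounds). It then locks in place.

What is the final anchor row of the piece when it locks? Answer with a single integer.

Spawn at (row=0, col=2). Try each row:
  row 0: fits
  row 1: blocked -> lock at row 0

Answer: 0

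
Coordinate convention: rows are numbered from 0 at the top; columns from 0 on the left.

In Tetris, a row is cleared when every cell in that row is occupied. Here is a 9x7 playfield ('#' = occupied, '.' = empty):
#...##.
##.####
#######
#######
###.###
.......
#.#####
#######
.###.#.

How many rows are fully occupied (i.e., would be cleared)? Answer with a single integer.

Answer: 3

Derivation:
Check each row:
  row 0: 4 empty cells -> not full
  row 1: 1 empty cell -> not full
  row 2: 0 empty cells -> FULL (clear)
  row 3: 0 empty cells -> FULL (clear)
  row 4: 1 empty cell -> not full
  row 5: 7 empty cells -> not full
  row 6: 1 empty cell -> not full
  row 7: 0 empty cells -> FULL (clear)
  row 8: 3 empty cells -> not full
Total rows cleared: 3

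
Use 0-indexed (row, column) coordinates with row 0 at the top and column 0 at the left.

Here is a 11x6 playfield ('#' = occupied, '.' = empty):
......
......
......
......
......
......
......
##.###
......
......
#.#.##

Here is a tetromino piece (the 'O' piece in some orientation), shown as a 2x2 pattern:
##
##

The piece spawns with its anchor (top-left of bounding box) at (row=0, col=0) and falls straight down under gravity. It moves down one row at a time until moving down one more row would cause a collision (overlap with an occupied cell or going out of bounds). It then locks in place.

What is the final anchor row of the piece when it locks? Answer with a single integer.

Answer: 5

Derivation:
Spawn at (row=0, col=0). Try each row:
  row 0: fits
  row 1: fits
  row 2: fits
  row 3: fits
  row 4: fits
  row 5: fits
  row 6: blocked -> lock at row 5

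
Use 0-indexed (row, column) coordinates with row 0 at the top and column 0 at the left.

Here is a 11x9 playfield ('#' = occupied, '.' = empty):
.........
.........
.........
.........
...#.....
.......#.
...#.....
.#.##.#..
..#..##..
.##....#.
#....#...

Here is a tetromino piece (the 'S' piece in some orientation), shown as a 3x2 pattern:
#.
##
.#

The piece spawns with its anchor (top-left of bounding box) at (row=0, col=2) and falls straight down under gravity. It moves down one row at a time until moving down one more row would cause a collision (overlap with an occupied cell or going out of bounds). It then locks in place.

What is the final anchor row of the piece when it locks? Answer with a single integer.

Spawn at (row=0, col=2). Try each row:
  row 0: fits
  row 1: fits
  row 2: blocked -> lock at row 1

Answer: 1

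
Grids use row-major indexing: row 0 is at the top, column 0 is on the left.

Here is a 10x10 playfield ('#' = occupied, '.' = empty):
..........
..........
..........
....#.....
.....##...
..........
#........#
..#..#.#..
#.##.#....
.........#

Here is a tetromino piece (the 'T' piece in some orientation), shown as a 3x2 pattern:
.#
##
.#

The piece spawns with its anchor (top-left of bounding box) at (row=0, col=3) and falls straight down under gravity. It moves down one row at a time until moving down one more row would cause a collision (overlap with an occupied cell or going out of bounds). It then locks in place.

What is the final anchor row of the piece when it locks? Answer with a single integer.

Spawn at (row=0, col=3). Try each row:
  row 0: fits
  row 1: blocked -> lock at row 0

Answer: 0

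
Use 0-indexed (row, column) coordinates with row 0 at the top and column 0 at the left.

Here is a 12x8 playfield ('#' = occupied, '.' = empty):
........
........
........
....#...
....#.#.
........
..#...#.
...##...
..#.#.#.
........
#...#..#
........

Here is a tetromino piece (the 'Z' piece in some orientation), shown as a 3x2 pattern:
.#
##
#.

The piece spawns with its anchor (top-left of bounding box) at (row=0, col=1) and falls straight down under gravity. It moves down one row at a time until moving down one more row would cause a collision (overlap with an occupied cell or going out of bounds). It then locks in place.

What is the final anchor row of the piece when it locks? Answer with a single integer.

Spawn at (row=0, col=1). Try each row:
  row 0: fits
  row 1: fits
  row 2: fits
  row 3: fits
  row 4: fits
  row 5: blocked -> lock at row 4

Answer: 4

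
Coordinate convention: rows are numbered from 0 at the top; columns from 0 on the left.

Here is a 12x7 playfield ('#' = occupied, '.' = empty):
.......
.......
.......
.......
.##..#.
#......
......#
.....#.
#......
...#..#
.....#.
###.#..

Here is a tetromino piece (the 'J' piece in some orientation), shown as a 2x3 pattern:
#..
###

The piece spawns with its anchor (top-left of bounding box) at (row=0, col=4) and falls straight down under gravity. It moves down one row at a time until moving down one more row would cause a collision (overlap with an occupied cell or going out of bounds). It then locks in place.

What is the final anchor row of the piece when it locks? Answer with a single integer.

Answer: 2

Derivation:
Spawn at (row=0, col=4). Try each row:
  row 0: fits
  row 1: fits
  row 2: fits
  row 3: blocked -> lock at row 2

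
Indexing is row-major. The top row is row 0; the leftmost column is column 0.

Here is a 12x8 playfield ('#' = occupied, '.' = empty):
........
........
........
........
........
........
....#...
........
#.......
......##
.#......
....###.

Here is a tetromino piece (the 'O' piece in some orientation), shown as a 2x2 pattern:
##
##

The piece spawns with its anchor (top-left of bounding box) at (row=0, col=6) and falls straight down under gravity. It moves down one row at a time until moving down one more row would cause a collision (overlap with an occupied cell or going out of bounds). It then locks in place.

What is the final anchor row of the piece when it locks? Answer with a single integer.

Answer: 7

Derivation:
Spawn at (row=0, col=6). Try each row:
  row 0: fits
  row 1: fits
  row 2: fits
  row 3: fits
  row 4: fits
  row 5: fits
  row 6: fits
  row 7: fits
  row 8: blocked -> lock at row 7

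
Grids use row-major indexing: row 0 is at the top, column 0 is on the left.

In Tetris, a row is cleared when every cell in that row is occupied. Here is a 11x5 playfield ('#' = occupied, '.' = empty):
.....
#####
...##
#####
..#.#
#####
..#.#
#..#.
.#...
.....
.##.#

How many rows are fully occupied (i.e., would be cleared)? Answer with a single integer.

Answer: 3

Derivation:
Check each row:
  row 0: 5 empty cells -> not full
  row 1: 0 empty cells -> FULL (clear)
  row 2: 3 empty cells -> not full
  row 3: 0 empty cells -> FULL (clear)
  row 4: 3 empty cells -> not full
  row 5: 0 empty cells -> FULL (clear)
  row 6: 3 empty cells -> not full
  row 7: 3 empty cells -> not full
  row 8: 4 empty cells -> not full
  row 9: 5 empty cells -> not full
  row 10: 2 empty cells -> not full
Total rows cleared: 3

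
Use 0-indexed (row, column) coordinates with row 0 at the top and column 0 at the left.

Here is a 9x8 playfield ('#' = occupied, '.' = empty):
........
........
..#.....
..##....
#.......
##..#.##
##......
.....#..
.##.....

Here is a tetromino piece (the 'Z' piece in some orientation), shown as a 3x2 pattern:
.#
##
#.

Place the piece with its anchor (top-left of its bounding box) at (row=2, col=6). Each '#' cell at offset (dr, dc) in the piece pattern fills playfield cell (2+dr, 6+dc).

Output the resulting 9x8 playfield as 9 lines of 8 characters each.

Answer: ........
........
..#....#
..##..##
#.....#.
##..#.##
##......
.....#..
.##.....

Derivation:
Fill (2+0,6+1) = (2,7)
Fill (2+1,6+0) = (3,6)
Fill (2+1,6+1) = (3,7)
Fill (2+2,6+0) = (4,6)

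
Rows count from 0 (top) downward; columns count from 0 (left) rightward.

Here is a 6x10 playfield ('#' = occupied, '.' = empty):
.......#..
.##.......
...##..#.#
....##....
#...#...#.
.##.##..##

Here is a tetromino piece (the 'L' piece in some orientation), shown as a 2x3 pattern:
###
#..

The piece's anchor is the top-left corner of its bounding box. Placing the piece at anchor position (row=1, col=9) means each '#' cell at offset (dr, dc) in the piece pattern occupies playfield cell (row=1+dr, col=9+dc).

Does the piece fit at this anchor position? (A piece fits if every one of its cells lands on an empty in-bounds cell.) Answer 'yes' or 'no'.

Check each piece cell at anchor (1, 9):
  offset (0,0) -> (1,9): empty -> OK
  offset (0,1) -> (1,10): out of bounds -> FAIL
  offset (0,2) -> (1,11): out of bounds -> FAIL
  offset (1,0) -> (2,9): occupied ('#') -> FAIL
All cells valid: no

Answer: no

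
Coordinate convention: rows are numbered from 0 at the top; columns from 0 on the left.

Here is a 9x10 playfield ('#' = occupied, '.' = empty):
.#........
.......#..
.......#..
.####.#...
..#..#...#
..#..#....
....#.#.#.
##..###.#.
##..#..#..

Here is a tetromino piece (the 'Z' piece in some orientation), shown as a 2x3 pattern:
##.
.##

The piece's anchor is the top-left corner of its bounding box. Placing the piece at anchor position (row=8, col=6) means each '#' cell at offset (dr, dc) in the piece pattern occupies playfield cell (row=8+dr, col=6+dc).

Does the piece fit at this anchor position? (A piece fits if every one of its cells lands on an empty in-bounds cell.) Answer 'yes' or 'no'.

Answer: no

Derivation:
Check each piece cell at anchor (8, 6):
  offset (0,0) -> (8,6): empty -> OK
  offset (0,1) -> (8,7): occupied ('#') -> FAIL
  offset (1,1) -> (9,7): out of bounds -> FAIL
  offset (1,2) -> (9,8): out of bounds -> FAIL
All cells valid: no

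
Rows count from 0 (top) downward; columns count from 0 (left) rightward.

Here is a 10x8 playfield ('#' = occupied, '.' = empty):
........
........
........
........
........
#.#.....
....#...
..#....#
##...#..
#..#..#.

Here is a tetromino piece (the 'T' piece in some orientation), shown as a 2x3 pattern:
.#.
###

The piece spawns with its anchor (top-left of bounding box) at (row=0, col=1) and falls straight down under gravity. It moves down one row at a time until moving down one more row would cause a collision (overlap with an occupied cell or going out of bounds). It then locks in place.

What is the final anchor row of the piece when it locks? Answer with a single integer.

Answer: 3

Derivation:
Spawn at (row=0, col=1). Try each row:
  row 0: fits
  row 1: fits
  row 2: fits
  row 3: fits
  row 4: blocked -> lock at row 3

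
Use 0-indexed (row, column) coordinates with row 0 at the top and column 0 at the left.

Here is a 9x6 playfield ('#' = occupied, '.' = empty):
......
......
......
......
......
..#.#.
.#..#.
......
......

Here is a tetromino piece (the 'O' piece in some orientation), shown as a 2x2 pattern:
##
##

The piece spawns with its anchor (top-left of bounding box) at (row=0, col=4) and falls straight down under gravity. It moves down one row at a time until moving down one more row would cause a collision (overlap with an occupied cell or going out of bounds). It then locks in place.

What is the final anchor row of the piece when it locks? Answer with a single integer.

Spawn at (row=0, col=4). Try each row:
  row 0: fits
  row 1: fits
  row 2: fits
  row 3: fits
  row 4: blocked -> lock at row 3

Answer: 3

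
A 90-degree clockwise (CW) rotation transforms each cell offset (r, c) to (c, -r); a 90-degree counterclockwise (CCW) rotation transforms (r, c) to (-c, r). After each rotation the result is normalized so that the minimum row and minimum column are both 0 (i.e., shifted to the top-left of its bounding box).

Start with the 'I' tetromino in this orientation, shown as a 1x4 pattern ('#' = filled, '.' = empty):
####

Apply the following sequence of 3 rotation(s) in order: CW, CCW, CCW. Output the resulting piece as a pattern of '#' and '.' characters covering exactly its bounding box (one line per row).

Start:
####
After rotation 1 (CW):
#
#
#
#
After rotation 2 (CCW):
####
After rotation 3 (CCW):
#
#
#
#

Answer: #
#
#
#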